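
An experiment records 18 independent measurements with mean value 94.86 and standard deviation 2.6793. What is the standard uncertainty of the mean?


The standard uncertainty for Type A evaluation is u = s / sqrt(n).
u = 2.6793 / sqrt(18)
u = 2.6793 / 4.2426
u = 0.6315

0.6315


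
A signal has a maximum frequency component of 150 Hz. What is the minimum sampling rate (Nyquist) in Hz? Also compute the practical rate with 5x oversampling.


By Nyquist theorem, fs_min = 2 * fmax.
fs_min = 2 * 150 = 300 Hz
Practical rate = 5 * fs_min = 5 * 300 = 1500 Hz

fs_min = 300 Hz, fs_practical = 1500 Hz


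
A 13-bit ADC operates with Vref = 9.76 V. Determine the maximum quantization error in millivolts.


The maximum quantization error is +/- LSB/2.
LSB = Vref / 2^n = 9.76 / 8192 = 0.00119141 V
Max error = LSB / 2 = 0.00119141 / 2 = 0.0005957 V
Max error = 0.5957 mV

0.5957 mV


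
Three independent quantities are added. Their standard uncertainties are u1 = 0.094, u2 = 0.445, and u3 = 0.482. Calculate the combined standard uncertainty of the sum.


For a sum of independent quantities, uc = sqrt(u1^2 + u2^2 + u3^2).
uc = sqrt(0.094^2 + 0.445^2 + 0.482^2)
uc = sqrt(0.008836 + 0.198025 + 0.232324)
uc = 0.6627

0.6627


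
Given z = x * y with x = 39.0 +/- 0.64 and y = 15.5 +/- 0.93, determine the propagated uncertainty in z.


For a product z = x*y, the relative uncertainty is:
uz/z = sqrt((ux/x)^2 + (uy/y)^2)
Relative uncertainties: ux/x = 0.64/39.0 = 0.01641
uy/y = 0.93/15.5 = 0.06
z = 39.0 * 15.5 = 604.5
uz = 604.5 * sqrt(0.01641^2 + 0.06^2) = 37.602

37.602


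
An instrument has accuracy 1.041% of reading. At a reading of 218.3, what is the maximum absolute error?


Absolute error = (accuracy% / 100) * reading.
Error = (1.041 / 100) * 218.3
Error = 0.01041 * 218.3
Error = 2.2725

2.2725


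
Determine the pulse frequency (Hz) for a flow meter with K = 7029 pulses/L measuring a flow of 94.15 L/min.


Frequency = K * Q / 60 (converting L/min to L/s).
f = 7029 * 94.15 / 60
f = 661780.35 / 60
f = 11029.67 Hz

11029.67 Hz


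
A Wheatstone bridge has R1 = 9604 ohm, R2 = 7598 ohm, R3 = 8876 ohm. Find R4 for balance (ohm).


At balance: R1*R4 = R2*R3, so R4 = R2*R3/R1.
R4 = 7598 * 8876 / 9604
R4 = 67439848 / 9604
R4 = 7022.06 ohm

7022.06 ohm


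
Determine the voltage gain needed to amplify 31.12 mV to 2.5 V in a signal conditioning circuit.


Gain = Vout / Vin (converting to same units).
G = 2.5 V / 31.12 mV
G = 2500.0 mV / 31.12 mV
G = 80.33

80.33


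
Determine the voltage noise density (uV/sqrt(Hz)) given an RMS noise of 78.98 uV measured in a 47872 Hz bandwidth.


Noise spectral density = Vrms / sqrt(BW).
NSD = 78.98 / sqrt(47872)
NSD = 78.98 / 218.7967
NSD = 0.361 uV/sqrt(Hz)

0.361 uV/sqrt(Hz)


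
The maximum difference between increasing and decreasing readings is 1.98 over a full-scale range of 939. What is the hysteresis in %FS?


Hysteresis = (max difference / full scale) * 100%.
H = (1.98 / 939) * 100
H = 0.211 %FS

0.211 %FS


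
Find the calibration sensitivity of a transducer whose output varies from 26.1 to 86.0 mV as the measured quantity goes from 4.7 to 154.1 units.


Sensitivity = (y2 - y1) / (x2 - x1).
S = (86.0 - 26.1) / (154.1 - 4.7)
S = 59.9 / 149.4
S = 0.4009 mV/unit

0.4009 mV/unit


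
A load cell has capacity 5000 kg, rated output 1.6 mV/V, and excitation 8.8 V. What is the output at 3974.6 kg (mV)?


Vout = rated_output * Vex * (load / capacity).
Vout = 1.6 * 8.8 * (3974.6 / 5000)
Vout = 1.6 * 8.8 * 0.79492
Vout = 11.192 mV

11.192 mV


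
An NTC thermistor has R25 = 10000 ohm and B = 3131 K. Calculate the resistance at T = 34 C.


NTC thermistor equation: Rt = R25 * exp(B * (1/T - 1/T25)).
T in Kelvin: 307.15 K, T25 = 298.15 K
1/T - 1/T25 = 1/307.15 - 1/298.15 = -9.828e-05
B * (1/T - 1/T25) = 3131 * -9.828e-05 = -0.3077
Rt = 10000 * exp(-0.3077) = 7351.3 ohm

7351.3 ohm


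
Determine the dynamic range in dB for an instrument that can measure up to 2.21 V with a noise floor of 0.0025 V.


Dynamic range = 20 * log10(Vmax / Vnoise).
DR = 20 * log10(2.21 / 0.0025)
DR = 20 * log10(884.0)
DR = 58.93 dB

58.93 dB


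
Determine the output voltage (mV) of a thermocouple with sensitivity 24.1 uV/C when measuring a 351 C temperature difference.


The thermocouple output V = sensitivity * dT.
V = 24.1 uV/C * 351 C
V = 8459.1 uV
V = 8.459 mV

8.459 mV


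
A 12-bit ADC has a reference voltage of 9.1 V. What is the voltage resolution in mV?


The resolution (LSB) of an ADC is Vref / 2^n.
LSB = 9.1 / 2^12
LSB = 9.1 / 4096
LSB = 0.00222168 V = 2.22167969 mV

2.22167969 mV


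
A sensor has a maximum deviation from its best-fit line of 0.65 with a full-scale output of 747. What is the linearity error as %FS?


Linearity error = (max deviation / full scale) * 100%.
Linearity = (0.65 / 747) * 100
Linearity = 0.087 %FS

0.087 %FS


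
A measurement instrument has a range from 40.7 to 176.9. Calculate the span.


Span = upper range - lower range.
Span = 176.9 - (40.7)
Span = 136.2

136.2


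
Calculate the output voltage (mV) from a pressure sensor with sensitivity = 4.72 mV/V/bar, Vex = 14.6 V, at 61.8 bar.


Output = sensitivity * Vex * P.
Vout = 4.72 * 14.6 * 61.8
Vout = 68.912 * 61.8
Vout = 4258.76 mV

4258.76 mV


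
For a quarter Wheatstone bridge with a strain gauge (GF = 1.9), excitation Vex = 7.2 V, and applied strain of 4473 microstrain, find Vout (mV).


Quarter bridge output: Vout = (GF * epsilon * Vex) / 4.
Vout = (1.9 * 4473e-6 * 7.2) / 4
Vout = 0.06119064 / 4 V
Vout = 0.01529766 V = 15.2977 mV

15.2977 mV


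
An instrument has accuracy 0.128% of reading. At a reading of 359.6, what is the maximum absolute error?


Absolute error = (accuracy% / 100) * reading.
Error = (0.128 / 100) * 359.6
Error = 0.00128 * 359.6
Error = 0.4603

0.4603


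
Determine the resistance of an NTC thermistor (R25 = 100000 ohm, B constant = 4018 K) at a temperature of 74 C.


NTC thermistor equation: Rt = R25 * exp(B * (1/T - 1/T25)).
T in Kelvin: 347.15 K, T25 = 298.15 K
1/T - 1/T25 = 1/347.15 - 1/298.15 = -0.00047342
B * (1/T - 1/T25) = 4018 * -0.00047342 = -1.9022
Rt = 100000 * exp(-1.9022) = 14924.1 ohm

14924.1 ohm


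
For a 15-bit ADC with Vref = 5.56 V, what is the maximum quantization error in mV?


The maximum quantization error is +/- LSB/2.
LSB = Vref / 2^n = 5.56 / 32768 = 0.00016968 V
Max error = LSB / 2 = 0.00016968 / 2 = 8.484e-05 V
Max error = 0.0848 mV

0.0848 mV


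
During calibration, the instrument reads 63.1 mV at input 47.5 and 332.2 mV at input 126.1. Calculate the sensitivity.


Sensitivity = (y2 - y1) / (x2 - x1).
S = (332.2 - 63.1) / (126.1 - 47.5)
S = 269.1 / 78.6
S = 3.4237 mV/unit

3.4237 mV/unit


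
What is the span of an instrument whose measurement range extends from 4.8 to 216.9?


Span = upper range - lower range.
Span = 216.9 - (4.8)
Span = 212.1

212.1


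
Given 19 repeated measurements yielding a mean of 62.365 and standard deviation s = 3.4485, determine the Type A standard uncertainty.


The standard uncertainty for Type A evaluation is u = s / sqrt(n).
u = 3.4485 / sqrt(19)
u = 3.4485 / 4.3589
u = 0.7911

0.7911


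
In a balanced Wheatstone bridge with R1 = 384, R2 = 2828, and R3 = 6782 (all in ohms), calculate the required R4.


At balance: R1*R4 = R2*R3, so R4 = R2*R3/R1.
R4 = 2828 * 6782 / 384
R4 = 19179496 / 384
R4 = 49946.6 ohm

49946.6 ohm


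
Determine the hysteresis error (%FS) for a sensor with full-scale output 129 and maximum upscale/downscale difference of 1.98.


Hysteresis = (max difference / full scale) * 100%.
H = (1.98 / 129) * 100
H = 1.535 %FS

1.535 %FS


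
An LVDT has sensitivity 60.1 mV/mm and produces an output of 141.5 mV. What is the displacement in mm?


Displacement = Vout / sensitivity.
d = 141.5 / 60.1
d = 2.354 mm

2.354 mm


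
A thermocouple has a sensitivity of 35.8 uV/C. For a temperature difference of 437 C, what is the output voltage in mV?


The thermocouple output V = sensitivity * dT.
V = 35.8 uV/C * 437 C
V = 15644.6 uV
V = 15.645 mV

15.645 mV


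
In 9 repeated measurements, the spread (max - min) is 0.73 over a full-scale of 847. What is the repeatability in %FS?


Repeatability = (spread / full scale) * 100%.
R = (0.73 / 847) * 100
R = 0.086 %FS

0.086 %FS


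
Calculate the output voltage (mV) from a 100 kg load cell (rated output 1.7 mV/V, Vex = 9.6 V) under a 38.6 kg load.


Vout = rated_output * Vex * (load / capacity).
Vout = 1.7 * 9.6 * (38.6 / 100)
Vout = 1.7 * 9.6 * 0.386
Vout = 6.3 mV

6.3 mV


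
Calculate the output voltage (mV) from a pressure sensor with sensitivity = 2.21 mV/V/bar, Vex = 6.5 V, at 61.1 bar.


Output = sensitivity * Vex * P.
Vout = 2.21 * 6.5 * 61.1
Vout = 14.365 * 61.1
Vout = 877.7 mV

877.7 mV


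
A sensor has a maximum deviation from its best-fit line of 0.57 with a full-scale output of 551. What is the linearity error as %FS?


Linearity error = (max deviation / full scale) * 100%.
Linearity = (0.57 / 551) * 100
Linearity = 0.103 %FS

0.103 %FS


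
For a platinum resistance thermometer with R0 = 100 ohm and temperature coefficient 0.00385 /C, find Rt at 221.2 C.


The RTD equation: Rt = R0 * (1 + alpha * T).
Rt = 100 * (1 + 0.00385 * 221.2)
Rt = 100 * (1 + 0.85162)
Rt = 100 * 1.85162
Rt = 185.162 ohm

185.162 ohm


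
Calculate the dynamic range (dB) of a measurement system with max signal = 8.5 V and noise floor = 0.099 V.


Dynamic range = 20 * log10(Vmax / Vnoise).
DR = 20 * log10(8.5 / 0.099)
DR = 20 * log10(85.86)
DR = 38.68 dB

38.68 dB


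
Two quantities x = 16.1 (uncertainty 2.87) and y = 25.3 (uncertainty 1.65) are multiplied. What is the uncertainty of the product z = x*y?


For a product z = x*y, the relative uncertainty is:
uz/z = sqrt((ux/x)^2 + (uy/y)^2)
Relative uncertainties: ux/x = 2.87/16.1 = 0.178261
uy/y = 1.65/25.3 = 0.065217
z = 16.1 * 25.3 = 407.3
uz = 407.3 * sqrt(0.178261^2 + 0.065217^2) = 77.318

77.318


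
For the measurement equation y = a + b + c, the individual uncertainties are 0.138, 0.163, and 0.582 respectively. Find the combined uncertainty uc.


For a sum of independent quantities, uc = sqrt(u1^2 + u2^2 + u3^2).
uc = sqrt(0.138^2 + 0.163^2 + 0.582^2)
uc = sqrt(0.019044 + 0.026569 + 0.338724)
uc = 0.6199

0.6199


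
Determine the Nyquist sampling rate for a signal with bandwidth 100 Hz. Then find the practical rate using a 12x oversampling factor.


By Nyquist theorem, fs_min = 2 * fmax.
fs_min = 2 * 100 = 200 Hz
Practical rate = 12 * fs_min = 12 * 200 = 2400 Hz

fs_min = 200 Hz, fs_practical = 2400 Hz


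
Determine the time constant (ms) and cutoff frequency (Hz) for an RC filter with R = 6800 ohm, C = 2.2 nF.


Time constant: tau = R * C.
tau = 6800 * 2.20e-09 = 1.496e-05 s
tau = 0.015 ms
Cutoff frequency: fc = 1 / (2*pi*R*C).
fc = 1 / (2*pi*1.496e-05) = 10638.7 Hz

tau = 0.015 ms, fc = 10638.7 Hz


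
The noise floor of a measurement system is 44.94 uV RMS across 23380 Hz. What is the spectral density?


Noise spectral density = Vrms / sqrt(BW).
NSD = 44.94 / sqrt(23380)
NSD = 44.94 / 152.9052
NSD = 0.2939 uV/sqrt(Hz)

0.2939 uV/sqrt(Hz)


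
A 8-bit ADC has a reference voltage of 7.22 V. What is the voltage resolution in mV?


The resolution (LSB) of an ADC is Vref / 2^n.
LSB = 7.22 / 2^8
LSB = 7.22 / 256
LSB = 0.02820312 V = 28.203125 mV

28.203125 mV


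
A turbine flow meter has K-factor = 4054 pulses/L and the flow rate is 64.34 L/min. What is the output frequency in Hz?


Frequency = K * Q / 60 (converting L/min to L/s).
f = 4054 * 64.34 / 60
f = 260834.36 / 60
f = 4347.24 Hz

4347.24 Hz


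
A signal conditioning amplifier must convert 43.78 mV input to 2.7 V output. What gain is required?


Gain = Vout / Vin (converting to same units).
G = 2.7 V / 43.78 mV
G = 2700.0 mV / 43.78 mV
G = 61.67

61.67


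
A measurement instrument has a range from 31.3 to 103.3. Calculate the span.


Span = upper range - lower range.
Span = 103.3 - (31.3)
Span = 72.0

72.0


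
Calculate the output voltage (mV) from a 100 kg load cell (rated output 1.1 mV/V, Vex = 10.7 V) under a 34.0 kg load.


Vout = rated_output * Vex * (load / capacity).
Vout = 1.1 * 10.7 * (34.0 / 100)
Vout = 1.1 * 10.7 * 0.34
Vout = 4.002 mV

4.002 mV


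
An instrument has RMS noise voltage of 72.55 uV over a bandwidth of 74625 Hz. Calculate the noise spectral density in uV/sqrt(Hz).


Noise spectral density = Vrms / sqrt(BW).
NSD = 72.55 / sqrt(74625)
NSD = 72.55 / 273.1758
NSD = 0.2656 uV/sqrt(Hz)

0.2656 uV/sqrt(Hz)


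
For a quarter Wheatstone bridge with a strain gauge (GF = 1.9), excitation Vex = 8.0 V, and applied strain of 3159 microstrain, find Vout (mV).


Quarter bridge output: Vout = (GF * epsilon * Vex) / 4.
Vout = (1.9 * 3159e-6 * 8.0) / 4
Vout = 0.0480168 / 4 V
Vout = 0.0120042 V = 12.0042 mV

12.0042 mV


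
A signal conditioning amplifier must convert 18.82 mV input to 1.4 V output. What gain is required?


Gain = Vout / Vin (converting to same units).
G = 1.4 V / 18.82 mV
G = 1400.0 mV / 18.82 mV
G = 74.39

74.39


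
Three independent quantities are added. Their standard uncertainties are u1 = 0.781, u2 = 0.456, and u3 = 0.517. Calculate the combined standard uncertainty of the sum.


For a sum of independent quantities, uc = sqrt(u1^2 + u2^2 + u3^2).
uc = sqrt(0.781^2 + 0.456^2 + 0.517^2)
uc = sqrt(0.609961 + 0.207936 + 0.267289)
uc = 1.0417

1.0417


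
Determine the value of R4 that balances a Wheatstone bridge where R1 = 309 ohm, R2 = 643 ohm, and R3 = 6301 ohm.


At balance: R1*R4 = R2*R3, so R4 = R2*R3/R1.
R4 = 643 * 6301 / 309
R4 = 4051543 / 309
R4 = 13111.79 ohm

13111.79 ohm


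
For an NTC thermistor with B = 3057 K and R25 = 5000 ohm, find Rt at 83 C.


NTC thermistor equation: Rt = R25 * exp(B * (1/T - 1/T25)).
T in Kelvin: 356.15 K, T25 = 298.15 K
1/T - 1/T25 = 1/356.15 - 1/298.15 = -0.00054621
B * (1/T - 1/T25) = 3057 * -0.00054621 = -1.6698
Rt = 5000 * exp(-1.6698) = 941.5 ohm

941.5 ohm


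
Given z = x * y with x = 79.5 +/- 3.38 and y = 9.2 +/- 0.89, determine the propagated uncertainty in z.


For a product z = x*y, the relative uncertainty is:
uz/z = sqrt((ux/x)^2 + (uy/y)^2)
Relative uncertainties: ux/x = 3.38/79.5 = 0.042516
uy/y = 0.89/9.2 = 0.096739
z = 79.5 * 9.2 = 731.4
uz = 731.4 * sqrt(0.042516^2 + 0.096739^2) = 77.287

77.287


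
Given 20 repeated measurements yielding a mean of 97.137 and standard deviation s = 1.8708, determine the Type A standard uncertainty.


The standard uncertainty for Type A evaluation is u = s / sqrt(n).
u = 1.8708 / sqrt(20)
u = 1.8708 / 4.4721
u = 0.4183

0.4183


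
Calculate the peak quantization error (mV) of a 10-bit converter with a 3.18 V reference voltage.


The maximum quantization error is +/- LSB/2.
LSB = Vref / 2^n = 3.18 / 1024 = 0.00310547 V
Max error = LSB / 2 = 0.00310547 / 2 = 0.00155273 V
Max error = 1.5527 mV

1.5527 mV


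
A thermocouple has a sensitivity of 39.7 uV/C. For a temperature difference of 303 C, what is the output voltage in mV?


The thermocouple output V = sensitivity * dT.
V = 39.7 uV/C * 303 C
V = 12029.1 uV
V = 12.029 mV

12.029 mV


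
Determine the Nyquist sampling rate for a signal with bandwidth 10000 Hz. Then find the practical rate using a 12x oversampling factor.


By Nyquist theorem, fs_min = 2 * fmax.
fs_min = 2 * 10000 = 20000 Hz
Practical rate = 12 * fs_min = 12 * 20000 = 240000 Hz

fs_min = 20000 Hz, fs_practical = 240000 Hz


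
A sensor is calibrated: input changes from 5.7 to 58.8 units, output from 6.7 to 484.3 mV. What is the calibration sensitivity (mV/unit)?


Sensitivity = (y2 - y1) / (x2 - x1).
S = (484.3 - 6.7) / (58.8 - 5.7)
S = 477.6 / 53.1
S = 8.9944 mV/unit

8.9944 mV/unit


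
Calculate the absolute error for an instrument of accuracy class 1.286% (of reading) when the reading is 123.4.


Absolute error = (accuracy% / 100) * reading.
Error = (1.286 / 100) * 123.4
Error = 0.01286 * 123.4
Error = 1.5869

1.5869


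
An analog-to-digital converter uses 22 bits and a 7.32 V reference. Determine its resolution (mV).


The resolution (LSB) of an ADC is Vref / 2^n.
LSB = 7.32 / 2^22
LSB = 7.32 / 4194304
LSB = 1.75e-06 V = 0.00174522 mV

0.00174522 mV


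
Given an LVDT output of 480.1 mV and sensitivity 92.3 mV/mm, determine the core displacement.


Displacement = Vout / sensitivity.
d = 480.1 / 92.3
d = 5.202 mm

5.202 mm


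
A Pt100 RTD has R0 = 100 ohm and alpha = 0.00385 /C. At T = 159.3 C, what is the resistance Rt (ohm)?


The RTD equation: Rt = R0 * (1 + alpha * T).
Rt = 100 * (1 + 0.00385 * 159.3)
Rt = 100 * (1 + 0.613305)
Rt = 100 * 1.613305
Rt = 161.331 ohm

161.331 ohm


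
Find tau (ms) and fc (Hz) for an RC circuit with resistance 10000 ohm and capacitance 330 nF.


Time constant: tau = R * C.
tau = 10000 * 3.30e-07 = 0.0033 s
tau = 3.3 ms
Cutoff frequency: fc = 1 / (2*pi*R*C).
fc = 1 / (2*pi*0.0033) = 48.23 Hz

tau = 3.3 ms, fc = 48.23 Hz


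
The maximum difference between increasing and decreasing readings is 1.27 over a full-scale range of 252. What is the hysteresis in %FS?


Hysteresis = (max difference / full scale) * 100%.
H = (1.27 / 252) * 100
H = 0.504 %FS

0.504 %FS


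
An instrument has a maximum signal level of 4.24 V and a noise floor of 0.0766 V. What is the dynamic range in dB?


Dynamic range = 20 * log10(Vmax / Vnoise).
DR = 20 * log10(4.24 / 0.0766)
DR = 20 * log10(55.35)
DR = 34.86 dB

34.86 dB


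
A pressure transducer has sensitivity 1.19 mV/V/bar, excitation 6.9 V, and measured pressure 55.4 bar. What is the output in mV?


Output = sensitivity * Vex * P.
Vout = 1.19 * 6.9 * 55.4
Vout = 8.211 * 55.4
Vout = 454.89 mV

454.89 mV


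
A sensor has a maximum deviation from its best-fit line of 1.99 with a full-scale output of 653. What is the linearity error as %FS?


Linearity error = (max deviation / full scale) * 100%.
Linearity = (1.99 / 653) * 100
Linearity = 0.305 %FS

0.305 %FS


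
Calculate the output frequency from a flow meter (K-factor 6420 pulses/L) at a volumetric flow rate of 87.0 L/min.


Frequency = K * Q / 60 (converting L/min to L/s).
f = 6420 * 87.0 / 60
f = 558540.0 / 60
f = 9309.0 Hz

9309.0 Hz


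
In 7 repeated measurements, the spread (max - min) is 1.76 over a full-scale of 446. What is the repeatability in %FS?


Repeatability = (spread / full scale) * 100%.
R = (1.76 / 446) * 100
R = 0.395 %FS

0.395 %FS


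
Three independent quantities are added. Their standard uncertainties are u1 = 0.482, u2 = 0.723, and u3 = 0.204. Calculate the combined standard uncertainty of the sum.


For a sum of independent quantities, uc = sqrt(u1^2 + u2^2 + u3^2).
uc = sqrt(0.482^2 + 0.723^2 + 0.204^2)
uc = sqrt(0.232324 + 0.522729 + 0.041616)
uc = 0.8926

0.8926


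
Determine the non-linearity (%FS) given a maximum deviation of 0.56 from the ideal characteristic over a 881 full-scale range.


Linearity error = (max deviation / full scale) * 100%.
Linearity = (0.56 / 881) * 100
Linearity = 0.064 %FS

0.064 %FS


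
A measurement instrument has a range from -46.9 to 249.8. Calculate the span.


Span = upper range - lower range.
Span = 249.8 - (-46.9)
Span = 296.7

296.7


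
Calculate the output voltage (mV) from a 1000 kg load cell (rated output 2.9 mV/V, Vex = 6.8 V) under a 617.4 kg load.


Vout = rated_output * Vex * (load / capacity).
Vout = 2.9 * 6.8 * (617.4 / 1000)
Vout = 2.9 * 6.8 * 0.6174
Vout = 12.175 mV

12.175 mV


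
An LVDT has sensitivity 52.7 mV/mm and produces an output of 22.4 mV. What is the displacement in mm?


Displacement = Vout / sensitivity.
d = 22.4 / 52.7
d = 0.425 mm

0.425 mm


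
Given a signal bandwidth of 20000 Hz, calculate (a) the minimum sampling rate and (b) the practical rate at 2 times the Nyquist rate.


By Nyquist theorem, fs_min = 2 * fmax.
fs_min = 2 * 20000 = 40000 Hz
Practical rate = 2 * fs_min = 2 * 40000 = 80000 Hz

fs_min = 40000 Hz, fs_practical = 80000 Hz


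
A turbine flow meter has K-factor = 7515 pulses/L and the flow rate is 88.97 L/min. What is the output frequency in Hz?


Frequency = K * Q / 60 (converting L/min to L/s).
f = 7515 * 88.97 / 60
f = 668609.55 / 60
f = 11143.49 Hz

11143.49 Hz


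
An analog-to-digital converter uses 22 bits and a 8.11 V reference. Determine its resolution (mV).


The resolution (LSB) of an ADC is Vref / 2^n.
LSB = 8.11 / 2^22
LSB = 8.11 / 4194304
LSB = 1.93e-06 V = 0.00193357 mV

0.00193357 mV


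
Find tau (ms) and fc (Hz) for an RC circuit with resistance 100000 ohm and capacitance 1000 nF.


Time constant: tau = R * C.
tau = 100000 * 1.00e-06 = 0.1 s
tau = 100.0 ms
Cutoff frequency: fc = 1 / (2*pi*R*C).
fc = 1 / (2*pi*0.1) = 1.59 Hz

tau = 100.0 ms, fc = 1.59 Hz


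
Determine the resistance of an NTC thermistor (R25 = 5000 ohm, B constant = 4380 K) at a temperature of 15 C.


NTC thermistor equation: Rt = R25 * exp(B * (1/T - 1/T25)).
T in Kelvin: 288.15 K, T25 = 298.15 K
1/T - 1/T25 = 1/288.15 - 1/298.15 = 0.0001164
B * (1/T - 1/T25) = 4380 * 0.0001164 = 0.5098
Rt = 5000 * exp(0.5098) = 8325.0 ohm

8325.0 ohm


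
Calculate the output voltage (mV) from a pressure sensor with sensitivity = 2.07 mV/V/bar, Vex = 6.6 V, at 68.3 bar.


Output = sensitivity * Vex * P.
Vout = 2.07 * 6.6 * 68.3
Vout = 13.662 * 68.3
Vout = 933.11 mV

933.11 mV


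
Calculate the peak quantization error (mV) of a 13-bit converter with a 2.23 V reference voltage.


The maximum quantization error is +/- LSB/2.
LSB = Vref / 2^n = 2.23 / 8192 = 0.00027222 V
Max error = LSB / 2 = 0.00027222 / 2 = 0.00013611 V
Max error = 0.1361 mV

0.1361 mV


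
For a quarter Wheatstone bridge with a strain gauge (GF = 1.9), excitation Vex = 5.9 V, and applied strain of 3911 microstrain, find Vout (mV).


Quarter bridge output: Vout = (GF * epsilon * Vex) / 4.
Vout = (1.9 * 3911e-6 * 5.9) / 4
Vout = 0.04384231 / 4 V
Vout = 0.01096058 V = 10.9606 mV

10.9606 mV


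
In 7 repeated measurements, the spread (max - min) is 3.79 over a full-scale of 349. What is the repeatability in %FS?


Repeatability = (spread / full scale) * 100%.
R = (3.79 / 349) * 100
R = 1.086 %FS

1.086 %FS


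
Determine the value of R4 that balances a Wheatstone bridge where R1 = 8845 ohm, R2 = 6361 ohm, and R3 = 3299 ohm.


At balance: R1*R4 = R2*R3, so R4 = R2*R3/R1.
R4 = 6361 * 3299 / 8845
R4 = 20984939 / 8845
R4 = 2372.52 ohm

2372.52 ohm


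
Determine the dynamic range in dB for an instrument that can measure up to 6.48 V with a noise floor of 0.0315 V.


Dynamic range = 20 * log10(Vmax / Vnoise).
DR = 20 * log10(6.48 / 0.0315)
DR = 20 * log10(205.71)
DR = 46.27 dB

46.27 dB


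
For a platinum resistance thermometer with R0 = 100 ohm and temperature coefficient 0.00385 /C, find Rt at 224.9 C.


The RTD equation: Rt = R0 * (1 + alpha * T).
Rt = 100 * (1 + 0.00385 * 224.9)
Rt = 100 * (1 + 0.865865)
Rt = 100 * 1.865865
Rt = 186.587 ohm

186.587 ohm


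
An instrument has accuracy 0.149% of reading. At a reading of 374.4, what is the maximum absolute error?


Absolute error = (accuracy% / 100) * reading.
Error = (0.149 / 100) * 374.4
Error = 0.00149 * 374.4
Error = 0.5579

0.5579


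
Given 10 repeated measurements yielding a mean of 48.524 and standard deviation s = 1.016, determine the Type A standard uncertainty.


The standard uncertainty for Type A evaluation is u = s / sqrt(n).
u = 1.016 / sqrt(10)
u = 1.016 / 3.1623
u = 0.3213

0.3213


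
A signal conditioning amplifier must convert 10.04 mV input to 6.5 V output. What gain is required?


Gain = Vout / Vin (converting to same units).
G = 6.5 V / 10.04 mV
G = 6500.0 mV / 10.04 mV
G = 647.41

647.41


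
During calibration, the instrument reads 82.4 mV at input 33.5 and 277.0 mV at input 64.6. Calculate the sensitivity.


Sensitivity = (y2 - y1) / (x2 - x1).
S = (277.0 - 82.4) / (64.6 - 33.5)
S = 194.6 / 31.1
S = 6.2572 mV/unit

6.2572 mV/unit


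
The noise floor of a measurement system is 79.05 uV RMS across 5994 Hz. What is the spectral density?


Noise spectral density = Vrms / sqrt(BW).
NSD = 79.05 / sqrt(5994)
NSD = 79.05 / 77.4209
NSD = 1.021 uV/sqrt(Hz)

1.021 uV/sqrt(Hz)


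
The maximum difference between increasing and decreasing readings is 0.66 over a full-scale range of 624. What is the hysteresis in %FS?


Hysteresis = (max difference / full scale) * 100%.
H = (0.66 / 624) * 100
H = 0.106 %FS

0.106 %FS


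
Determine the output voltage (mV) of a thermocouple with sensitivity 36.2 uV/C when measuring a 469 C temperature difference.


The thermocouple output V = sensitivity * dT.
V = 36.2 uV/C * 469 C
V = 16977.8 uV
V = 16.978 mV

16.978 mV


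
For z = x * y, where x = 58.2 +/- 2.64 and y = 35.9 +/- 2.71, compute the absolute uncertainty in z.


For a product z = x*y, the relative uncertainty is:
uz/z = sqrt((ux/x)^2 + (uy/y)^2)
Relative uncertainties: ux/x = 2.64/58.2 = 0.045361
uy/y = 2.71/35.9 = 0.075487
z = 58.2 * 35.9 = 2089.4
uz = 2089.4 * sqrt(0.045361^2 + 0.075487^2) = 184.007

184.007


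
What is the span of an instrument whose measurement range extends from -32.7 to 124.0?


Span = upper range - lower range.
Span = 124.0 - (-32.7)
Span = 156.7

156.7


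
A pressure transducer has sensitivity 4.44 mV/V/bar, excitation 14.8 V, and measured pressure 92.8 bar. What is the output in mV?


Output = sensitivity * Vex * P.
Vout = 4.44 * 14.8 * 92.8
Vout = 65.712 * 92.8
Vout = 6098.07 mV

6098.07 mV


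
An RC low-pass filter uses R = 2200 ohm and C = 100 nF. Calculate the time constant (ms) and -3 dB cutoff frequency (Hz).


Time constant: tau = R * C.
tau = 2200 * 1.00e-07 = 0.00022 s
tau = 0.22 ms
Cutoff frequency: fc = 1 / (2*pi*R*C).
fc = 1 / (2*pi*0.00022) = 723.43 Hz

tau = 0.22 ms, fc = 723.43 Hz


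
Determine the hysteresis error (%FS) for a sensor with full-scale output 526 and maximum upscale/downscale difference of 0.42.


Hysteresis = (max difference / full scale) * 100%.
H = (0.42 / 526) * 100
H = 0.08 %FS

0.08 %FS


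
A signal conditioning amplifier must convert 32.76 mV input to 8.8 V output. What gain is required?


Gain = Vout / Vin (converting to same units).
G = 8.8 V / 32.76 mV
G = 8800.0 mV / 32.76 mV
G = 268.62

268.62


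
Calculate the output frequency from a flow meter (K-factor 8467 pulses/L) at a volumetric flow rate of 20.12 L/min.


Frequency = K * Q / 60 (converting L/min to L/s).
f = 8467 * 20.12 / 60
f = 170356.04 / 60
f = 2839.27 Hz

2839.27 Hz


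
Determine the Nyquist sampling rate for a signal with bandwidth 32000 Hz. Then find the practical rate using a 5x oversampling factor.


By Nyquist theorem, fs_min = 2 * fmax.
fs_min = 2 * 32000 = 64000 Hz
Practical rate = 5 * fs_min = 5 * 64000 = 320000 Hz

fs_min = 64000 Hz, fs_practical = 320000 Hz


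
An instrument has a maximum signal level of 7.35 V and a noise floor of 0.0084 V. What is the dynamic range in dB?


Dynamic range = 20 * log10(Vmax / Vnoise).
DR = 20 * log10(7.35 / 0.0084)
DR = 20 * log10(875.0)
DR = 58.84 dB

58.84 dB


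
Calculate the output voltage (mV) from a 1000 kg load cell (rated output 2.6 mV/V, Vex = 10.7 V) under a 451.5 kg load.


Vout = rated_output * Vex * (load / capacity).
Vout = 2.6 * 10.7 * (451.5 / 1000)
Vout = 2.6 * 10.7 * 0.4515
Vout = 12.561 mV

12.561 mV


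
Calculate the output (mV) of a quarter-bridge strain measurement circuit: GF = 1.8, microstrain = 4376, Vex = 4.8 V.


Quarter bridge output: Vout = (GF * epsilon * Vex) / 4.
Vout = (1.8 * 4376e-6 * 4.8) / 4
Vout = 0.03780864 / 4 V
Vout = 0.00945216 V = 9.4522 mV

9.4522 mV


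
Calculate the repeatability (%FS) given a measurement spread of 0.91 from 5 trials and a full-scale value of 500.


Repeatability = (spread / full scale) * 100%.
R = (0.91 / 500) * 100
R = 0.182 %FS

0.182 %FS


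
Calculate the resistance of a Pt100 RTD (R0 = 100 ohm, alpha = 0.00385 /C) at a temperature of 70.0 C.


The RTD equation: Rt = R0 * (1 + alpha * T).
Rt = 100 * (1 + 0.00385 * 70.0)
Rt = 100 * (1 + 0.2695)
Rt = 100 * 1.2695
Rt = 126.95 ohm

126.95 ohm


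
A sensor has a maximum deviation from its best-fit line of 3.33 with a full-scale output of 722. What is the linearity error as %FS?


Linearity error = (max deviation / full scale) * 100%.
Linearity = (3.33 / 722) * 100
Linearity = 0.461 %FS

0.461 %FS


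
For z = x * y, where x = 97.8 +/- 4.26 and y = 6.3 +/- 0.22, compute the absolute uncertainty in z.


For a product z = x*y, the relative uncertainty is:
uz/z = sqrt((ux/x)^2 + (uy/y)^2)
Relative uncertainties: ux/x = 4.26/97.8 = 0.043558
uy/y = 0.22/6.3 = 0.034921
z = 97.8 * 6.3 = 616.1
uz = 616.1 * sqrt(0.043558^2 + 0.034921^2) = 34.398

34.398


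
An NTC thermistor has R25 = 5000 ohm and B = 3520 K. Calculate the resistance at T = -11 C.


NTC thermistor equation: Rt = R25 * exp(B * (1/T - 1/T25)).
T in Kelvin: 262.15 K, T25 = 298.15 K
1/T - 1/T25 = 1/262.15 - 1/298.15 = 0.00046059
B * (1/T - 1/T25) = 3520 * 0.00046059 = 1.6213
Rt = 5000 * exp(1.6213) = 25298.0 ohm

25298.0 ohm


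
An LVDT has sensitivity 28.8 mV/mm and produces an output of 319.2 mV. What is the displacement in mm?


Displacement = Vout / sensitivity.
d = 319.2 / 28.8
d = 11.083 mm

11.083 mm


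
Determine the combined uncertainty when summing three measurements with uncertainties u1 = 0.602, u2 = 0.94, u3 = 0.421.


For a sum of independent quantities, uc = sqrt(u1^2 + u2^2 + u3^2).
uc = sqrt(0.602^2 + 0.94^2 + 0.421^2)
uc = sqrt(0.362404 + 0.8836 + 0.177241)
uc = 1.193

1.193


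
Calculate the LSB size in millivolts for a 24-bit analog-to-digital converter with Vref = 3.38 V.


The resolution (LSB) of an ADC is Vref / 2^n.
LSB = 3.38 / 2^24
LSB = 3.38 / 16777216
LSB = 2e-07 V = 0.00020146 mV

0.00020146 mV


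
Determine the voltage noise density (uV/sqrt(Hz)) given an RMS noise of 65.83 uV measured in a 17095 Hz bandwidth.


Noise spectral density = Vrms / sqrt(BW).
NSD = 65.83 / sqrt(17095)
NSD = 65.83 / 130.7478
NSD = 0.5035 uV/sqrt(Hz)

0.5035 uV/sqrt(Hz)


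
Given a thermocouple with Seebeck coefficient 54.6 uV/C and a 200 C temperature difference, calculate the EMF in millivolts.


The thermocouple output V = sensitivity * dT.
V = 54.6 uV/C * 200 C
V = 10920.0 uV
V = 10.92 mV

10.92 mV


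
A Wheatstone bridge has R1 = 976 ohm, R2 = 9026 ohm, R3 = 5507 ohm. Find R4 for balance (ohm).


At balance: R1*R4 = R2*R3, so R4 = R2*R3/R1.
R4 = 9026 * 5507 / 976
R4 = 49706182 / 976
R4 = 50928.47 ohm

50928.47 ohm


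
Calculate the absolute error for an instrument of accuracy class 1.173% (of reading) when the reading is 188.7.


Absolute error = (accuracy% / 100) * reading.
Error = (1.173 / 100) * 188.7
Error = 0.01173 * 188.7
Error = 2.2135

2.2135


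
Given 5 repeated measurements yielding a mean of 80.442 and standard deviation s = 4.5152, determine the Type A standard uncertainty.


The standard uncertainty for Type A evaluation is u = s / sqrt(n).
u = 4.5152 / sqrt(5)
u = 4.5152 / 2.2361
u = 2.0193

2.0193


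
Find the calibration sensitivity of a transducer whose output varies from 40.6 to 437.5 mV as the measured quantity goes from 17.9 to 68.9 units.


Sensitivity = (y2 - y1) / (x2 - x1).
S = (437.5 - 40.6) / (68.9 - 17.9)
S = 396.9 / 51.0
S = 7.7824 mV/unit

7.7824 mV/unit


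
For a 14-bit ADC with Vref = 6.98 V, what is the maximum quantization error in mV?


The maximum quantization error is +/- LSB/2.
LSB = Vref / 2^n = 6.98 / 16384 = 0.00042603 V
Max error = LSB / 2 = 0.00042603 / 2 = 0.00021301 V
Max error = 0.213 mV

0.213 mV


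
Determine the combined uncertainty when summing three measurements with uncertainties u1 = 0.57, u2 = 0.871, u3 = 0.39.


For a sum of independent quantities, uc = sqrt(u1^2 + u2^2 + u3^2).
uc = sqrt(0.57^2 + 0.871^2 + 0.39^2)
uc = sqrt(0.3249 + 0.758641 + 0.1521)
uc = 1.1116

1.1116


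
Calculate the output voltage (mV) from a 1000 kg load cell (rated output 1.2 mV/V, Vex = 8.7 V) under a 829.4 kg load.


Vout = rated_output * Vex * (load / capacity).
Vout = 1.2 * 8.7 * (829.4 / 1000)
Vout = 1.2 * 8.7 * 0.8294
Vout = 8.659 mV

8.659 mV


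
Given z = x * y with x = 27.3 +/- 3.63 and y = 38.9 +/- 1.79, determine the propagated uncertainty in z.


For a product z = x*y, the relative uncertainty is:
uz/z = sqrt((ux/x)^2 + (uy/y)^2)
Relative uncertainties: ux/x = 3.63/27.3 = 0.132967
uy/y = 1.79/38.9 = 0.046015
z = 27.3 * 38.9 = 1062.0
uz = 1062.0 * sqrt(0.132967^2 + 0.046015^2) = 149.424

149.424


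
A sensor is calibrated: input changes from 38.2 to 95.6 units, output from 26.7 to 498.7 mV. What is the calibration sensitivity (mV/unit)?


Sensitivity = (y2 - y1) / (x2 - x1).
S = (498.7 - 26.7) / (95.6 - 38.2)
S = 472.0 / 57.4
S = 8.223 mV/unit

8.223 mV/unit


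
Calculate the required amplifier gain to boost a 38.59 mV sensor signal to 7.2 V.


Gain = Vout / Vin (converting to same units).
G = 7.2 V / 38.59 mV
G = 7200.0 mV / 38.59 mV
G = 186.58

186.58


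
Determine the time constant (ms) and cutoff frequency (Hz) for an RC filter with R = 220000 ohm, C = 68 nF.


Time constant: tau = R * C.
tau = 220000 * 6.80e-08 = 0.01496 s
tau = 14.96 ms
Cutoff frequency: fc = 1 / (2*pi*R*C).
fc = 1 / (2*pi*0.01496) = 10.64 Hz

tau = 14.96 ms, fc = 10.64 Hz


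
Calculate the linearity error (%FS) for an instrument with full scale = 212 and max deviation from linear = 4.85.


Linearity error = (max deviation / full scale) * 100%.
Linearity = (4.85 / 212) * 100
Linearity = 2.288 %FS

2.288 %FS


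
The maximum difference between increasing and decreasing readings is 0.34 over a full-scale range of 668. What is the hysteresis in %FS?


Hysteresis = (max difference / full scale) * 100%.
H = (0.34 / 668) * 100
H = 0.051 %FS

0.051 %FS


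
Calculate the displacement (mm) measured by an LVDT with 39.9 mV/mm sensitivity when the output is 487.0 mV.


Displacement = Vout / sensitivity.
d = 487.0 / 39.9
d = 12.206 mm

12.206 mm


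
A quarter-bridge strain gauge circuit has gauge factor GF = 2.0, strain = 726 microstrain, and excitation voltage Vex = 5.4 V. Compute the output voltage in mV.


Quarter bridge output: Vout = (GF * epsilon * Vex) / 4.
Vout = (2.0 * 726e-6 * 5.4) / 4
Vout = 0.0078408 / 4 V
Vout = 0.0019602 V = 1.9602 mV

1.9602 mV


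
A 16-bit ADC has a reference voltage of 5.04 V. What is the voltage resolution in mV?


The resolution (LSB) of an ADC is Vref / 2^n.
LSB = 5.04 / 2^16
LSB = 5.04 / 65536
LSB = 7.69e-05 V = 0.0769043 mV

0.0769043 mV


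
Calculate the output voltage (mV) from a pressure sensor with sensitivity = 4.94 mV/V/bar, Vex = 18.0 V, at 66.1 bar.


Output = sensitivity * Vex * P.
Vout = 4.94 * 18.0 * 66.1
Vout = 88.92 * 66.1
Vout = 5877.61 mV

5877.61 mV


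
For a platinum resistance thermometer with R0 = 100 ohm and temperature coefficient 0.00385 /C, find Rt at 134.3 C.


The RTD equation: Rt = R0 * (1 + alpha * T).
Rt = 100 * (1 + 0.00385 * 134.3)
Rt = 100 * (1 + 0.517055)
Rt = 100 * 1.517055
Rt = 151.706 ohm

151.706 ohm


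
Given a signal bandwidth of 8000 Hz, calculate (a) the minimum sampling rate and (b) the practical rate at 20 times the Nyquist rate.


By Nyquist theorem, fs_min = 2 * fmax.
fs_min = 2 * 8000 = 16000 Hz
Practical rate = 20 * fs_min = 20 * 16000 = 320000 Hz

fs_min = 16000 Hz, fs_practical = 320000 Hz


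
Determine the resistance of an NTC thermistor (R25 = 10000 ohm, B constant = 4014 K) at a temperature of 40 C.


NTC thermistor equation: Rt = R25 * exp(B * (1/T - 1/T25)).
T in Kelvin: 313.15 K, T25 = 298.15 K
1/T - 1/T25 = 1/313.15 - 1/298.15 = -0.00016066
B * (1/T - 1/T25) = 4014 * -0.00016066 = -0.6449
Rt = 10000 * exp(-0.6449) = 5247.2 ohm

5247.2 ohm


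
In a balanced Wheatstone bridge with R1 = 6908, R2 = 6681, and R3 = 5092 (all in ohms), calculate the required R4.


At balance: R1*R4 = R2*R3, so R4 = R2*R3/R1.
R4 = 6681 * 5092 / 6908
R4 = 34019652 / 6908
R4 = 4924.67 ohm

4924.67 ohm


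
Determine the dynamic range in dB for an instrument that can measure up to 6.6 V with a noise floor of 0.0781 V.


Dynamic range = 20 * log10(Vmax / Vnoise).
DR = 20 * log10(6.6 / 0.0781)
DR = 20 * log10(84.51)
DR = 38.54 dB

38.54 dB


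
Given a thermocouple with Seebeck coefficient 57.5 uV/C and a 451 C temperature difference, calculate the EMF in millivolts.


The thermocouple output V = sensitivity * dT.
V = 57.5 uV/C * 451 C
V = 25932.5 uV
V = 25.933 mV

25.933 mV


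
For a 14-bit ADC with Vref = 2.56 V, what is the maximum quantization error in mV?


The maximum quantization error is +/- LSB/2.
LSB = Vref / 2^n = 2.56 / 16384 = 0.00015625 V
Max error = LSB / 2 = 0.00015625 / 2 = 7.813e-05 V
Max error = 0.0781 mV

0.0781 mV


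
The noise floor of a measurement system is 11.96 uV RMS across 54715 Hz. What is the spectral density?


Noise spectral density = Vrms / sqrt(BW).
NSD = 11.96 / sqrt(54715)
NSD = 11.96 / 233.9124
NSD = 0.0511 uV/sqrt(Hz)

0.0511 uV/sqrt(Hz)


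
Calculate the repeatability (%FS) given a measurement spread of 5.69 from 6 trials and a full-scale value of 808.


Repeatability = (spread / full scale) * 100%.
R = (5.69 / 808) * 100
R = 0.704 %FS

0.704 %FS


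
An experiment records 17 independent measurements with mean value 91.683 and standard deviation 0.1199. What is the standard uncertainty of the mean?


The standard uncertainty for Type A evaluation is u = s / sqrt(n).
u = 0.1199 / sqrt(17)
u = 0.1199 / 4.1231
u = 0.0291

0.0291


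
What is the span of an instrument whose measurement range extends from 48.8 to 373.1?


Span = upper range - lower range.
Span = 373.1 - (48.8)
Span = 324.3

324.3


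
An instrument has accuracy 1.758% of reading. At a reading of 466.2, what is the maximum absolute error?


Absolute error = (accuracy% / 100) * reading.
Error = (1.758 / 100) * 466.2
Error = 0.01758 * 466.2
Error = 8.1958

8.1958


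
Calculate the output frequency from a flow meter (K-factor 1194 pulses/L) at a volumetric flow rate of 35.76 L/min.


Frequency = K * Q / 60 (converting L/min to L/s).
f = 1194 * 35.76 / 60
f = 42697.44 / 60
f = 711.62 Hz

711.62 Hz


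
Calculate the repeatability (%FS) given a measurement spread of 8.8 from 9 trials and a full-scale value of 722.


Repeatability = (spread / full scale) * 100%.
R = (8.8 / 722) * 100
R = 1.219 %FS

1.219 %FS


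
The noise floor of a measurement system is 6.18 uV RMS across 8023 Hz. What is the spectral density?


Noise spectral density = Vrms / sqrt(BW).
NSD = 6.18 / sqrt(8023)
NSD = 6.18 / 89.5712
NSD = 0.069 uV/sqrt(Hz)

0.069 uV/sqrt(Hz)


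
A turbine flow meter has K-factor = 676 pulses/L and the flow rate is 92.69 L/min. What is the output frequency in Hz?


Frequency = K * Q / 60 (converting L/min to L/s).
f = 676 * 92.69 / 60
f = 62658.44 / 60
f = 1044.31 Hz

1044.31 Hz


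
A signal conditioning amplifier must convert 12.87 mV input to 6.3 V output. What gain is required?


Gain = Vout / Vin (converting to same units).
G = 6.3 V / 12.87 mV
G = 6300.0 mV / 12.87 mV
G = 489.51

489.51


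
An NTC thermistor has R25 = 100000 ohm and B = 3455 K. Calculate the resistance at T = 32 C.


NTC thermistor equation: Rt = R25 * exp(B * (1/T - 1/T25)).
T in Kelvin: 305.15 K, T25 = 298.15 K
1/T - 1/T25 = 1/305.15 - 1/298.15 = -7.694e-05
B * (1/T - 1/T25) = 3455 * -7.694e-05 = -0.2658
Rt = 100000 * exp(-0.2658) = 76657.2 ohm

76657.2 ohm


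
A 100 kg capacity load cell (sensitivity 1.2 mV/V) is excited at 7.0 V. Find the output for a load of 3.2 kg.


Vout = rated_output * Vex * (load / capacity).
Vout = 1.2 * 7.0 * (3.2 / 100)
Vout = 1.2 * 7.0 * 0.032
Vout = 0.269 mV

0.269 mV
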